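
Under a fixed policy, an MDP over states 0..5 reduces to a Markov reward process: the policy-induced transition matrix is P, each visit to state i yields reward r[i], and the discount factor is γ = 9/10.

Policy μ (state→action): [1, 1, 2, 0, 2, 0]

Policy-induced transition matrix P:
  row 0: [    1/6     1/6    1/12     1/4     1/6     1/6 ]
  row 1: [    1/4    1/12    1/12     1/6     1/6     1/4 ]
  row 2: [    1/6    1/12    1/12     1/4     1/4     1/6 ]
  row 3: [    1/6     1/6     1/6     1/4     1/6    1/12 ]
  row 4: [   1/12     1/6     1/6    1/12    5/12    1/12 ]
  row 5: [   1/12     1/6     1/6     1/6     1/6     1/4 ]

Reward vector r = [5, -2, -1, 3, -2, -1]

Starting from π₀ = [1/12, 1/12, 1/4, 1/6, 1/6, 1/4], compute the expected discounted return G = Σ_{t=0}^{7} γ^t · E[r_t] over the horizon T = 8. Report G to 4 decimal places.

t=0: π = [0.0833, 0.0833, 0.2500, 0.1667, 0.1667, 0.2500], E[r] = -0.0833, γ^t·E[r] = -0.083333, running G = -0.083333
t=1: π = [0.1389, 0.1389, 0.1319, 0.1944, 0.2292, 0.1667], E[r] = 0.2431, γ^t·E[r] = 0.218750, running G = 0.135417
t=2: π = [0.1453, 0.1441, 0.1325, 0.1863, 0.2350, 0.1568], E[r] = 0.2378, γ^t·E[r] = 0.192656, running G = 0.328073
t=3: π = [0.1460, 0.1436, 0.1315, 0.1858, 0.2364, 0.1566], E[r] = 0.2391, γ^t·E[r] = 0.174340, running G = 0.502413
t=4: π = [0.1459, 0.1437, 0.1316, 0.1856, 0.2367, 0.1565], E[r] = 0.2371, γ^t·E[r] = 0.155543, running G = 0.657955
t=5: π = [0.1459, 0.1437, 0.1316, 0.1855, 0.2368, 0.1565], E[r] = 0.2368, γ^t·E[r] = 0.139830, running G = 0.797785
t=6: π = [0.1459, 0.1437, 0.1316, 0.1855, 0.2368, 0.1565], E[r] = 0.2367, γ^t·E[r] = 0.125791, running G = 0.923576
t=7: π = [0.1459, 0.1437, 0.1316, 0.1855, 0.2368, 0.1565], E[r] = 0.2367, γ^t·E[r] = 0.113201, running G = 1.036777

G = 1.0368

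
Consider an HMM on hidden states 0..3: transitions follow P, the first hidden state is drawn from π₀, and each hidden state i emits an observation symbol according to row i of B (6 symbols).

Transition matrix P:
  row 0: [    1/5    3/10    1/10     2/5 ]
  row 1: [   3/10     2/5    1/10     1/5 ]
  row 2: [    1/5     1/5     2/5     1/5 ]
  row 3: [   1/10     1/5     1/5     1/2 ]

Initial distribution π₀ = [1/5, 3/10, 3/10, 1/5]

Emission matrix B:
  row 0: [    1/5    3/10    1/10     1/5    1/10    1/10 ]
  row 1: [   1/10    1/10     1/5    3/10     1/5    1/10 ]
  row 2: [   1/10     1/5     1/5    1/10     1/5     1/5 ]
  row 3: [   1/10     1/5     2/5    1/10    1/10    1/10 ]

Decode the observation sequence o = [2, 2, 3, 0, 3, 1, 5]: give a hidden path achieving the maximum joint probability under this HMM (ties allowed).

t=0: δ = [2.000e-02, 6.000e-02, 6.000e-02, 8.000e-02]  (obs o_0=2)
t=1: δ = [1.800e-03, 4.800e-03, 4.800e-03, 1.600e-02]  ψ = [1, 1, 2, 3]  (obs o_1=2)
t=2: δ = [3.200e-04, 9.600e-04, 3.200e-04, 8.000e-04]  ψ = [3, 3, 3, 3]  (obs o_2=3)
t=3: δ = [5.760e-05, 3.840e-05, 1.600e-05, 4.000e-05]  ψ = [1, 1, 3, 3]  (obs o_3=0)
t=4: δ = [2.304e-06, 5.184e-06, 8.000e-07, 2.304e-06]  ψ = [0, 0, 3, 0]  (obs o_4=3)
t=5: δ = [4.666e-07, 2.074e-07, 1.037e-07, 2.304e-07]  ψ = [1, 1, 1, 3]  (obs o_5=1)
t=6: δ = [9.331e-09, 1.400e-08, 9.331e-09, 1.866e-08]  ψ = [0, 0, 0, 0]  (obs o_6=5)
backtrack: best end state = 3; path = [3, 3, 1, 0, 1, 0, 3]

path = [3, 3, 1, 0, 1, 0, 3]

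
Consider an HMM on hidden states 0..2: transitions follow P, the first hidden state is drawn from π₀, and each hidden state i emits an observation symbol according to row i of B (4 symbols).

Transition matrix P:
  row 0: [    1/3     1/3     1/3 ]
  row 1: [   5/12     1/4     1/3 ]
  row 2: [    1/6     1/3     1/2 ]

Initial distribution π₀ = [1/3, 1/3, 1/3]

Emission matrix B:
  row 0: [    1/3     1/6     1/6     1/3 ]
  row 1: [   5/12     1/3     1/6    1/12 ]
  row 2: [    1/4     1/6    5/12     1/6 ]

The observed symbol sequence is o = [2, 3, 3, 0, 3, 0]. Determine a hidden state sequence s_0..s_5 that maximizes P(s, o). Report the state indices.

t=0: δ = [5.556e-02, 5.556e-02, 1.389e-01]  (obs o_0=2)
t=1: δ = [7.716e-03, 3.858e-03, 1.157e-02]  ψ = [1, 2, 2]  (obs o_1=3)
t=2: δ = [8.573e-04, 3.215e-04, 9.645e-04]  ψ = [0, 2, 2]  (obs o_2=3)
t=3: δ = [9.526e-05, 1.340e-04, 1.206e-04]  ψ = [0, 2, 2]  (obs o_3=0)
t=4: δ = [1.861e-05, 3.349e-06, 1.005e-05]  ψ = [1, 2, 2]  (obs o_4=3)
t=5: δ = [2.067e-06, 2.584e-06, 1.550e-06]  ψ = [0, 0, 0]  (obs o_5=0)
backtrack: best end state = 1; path = [2, 2, 2, 1, 0, 1]

path = [2, 2, 2, 1, 0, 1]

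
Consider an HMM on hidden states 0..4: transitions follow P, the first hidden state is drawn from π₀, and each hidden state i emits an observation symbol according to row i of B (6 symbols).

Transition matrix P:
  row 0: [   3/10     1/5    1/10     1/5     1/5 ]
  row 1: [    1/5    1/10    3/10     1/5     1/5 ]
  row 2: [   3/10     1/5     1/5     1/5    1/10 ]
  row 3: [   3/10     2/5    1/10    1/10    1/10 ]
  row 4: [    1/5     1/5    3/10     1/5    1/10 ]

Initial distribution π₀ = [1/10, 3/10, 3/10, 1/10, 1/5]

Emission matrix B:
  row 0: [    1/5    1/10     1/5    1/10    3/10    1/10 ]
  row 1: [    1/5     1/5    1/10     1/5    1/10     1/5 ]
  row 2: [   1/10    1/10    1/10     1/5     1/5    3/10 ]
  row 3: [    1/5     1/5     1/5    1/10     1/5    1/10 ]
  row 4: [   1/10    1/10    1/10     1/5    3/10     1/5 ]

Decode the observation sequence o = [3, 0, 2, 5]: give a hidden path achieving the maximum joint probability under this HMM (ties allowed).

path = [2, 0, 3, 1]

t=0: δ = [1.000e-02, 6.000e-02, 6.000e-02, 1.000e-02, 4.000e-02]  (obs o_0=3)
t=1: δ = [3.600e-03, 2.400e-03, 1.800e-03, 2.400e-03, 1.200e-03]  ψ = [2, 2, 1, 1, 1]  (obs o_1=0)
t=2: δ = [2.160e-04, 9.600e-05, 7.200e-05, 1.440e-04, 7.200e-05]  ψ = [0, 3, 1, 0, 0]  (obs o_2=2)
t=3: δ = [6.480e-06, 1.152e-05, 8.640e-06, 4.320e-06, 8.640e-06]  ψ = [0, 3, 1, 0, 0]  (obs o_3=5)
backtrack: best end state = 1; path = [2, 0, 3, 1]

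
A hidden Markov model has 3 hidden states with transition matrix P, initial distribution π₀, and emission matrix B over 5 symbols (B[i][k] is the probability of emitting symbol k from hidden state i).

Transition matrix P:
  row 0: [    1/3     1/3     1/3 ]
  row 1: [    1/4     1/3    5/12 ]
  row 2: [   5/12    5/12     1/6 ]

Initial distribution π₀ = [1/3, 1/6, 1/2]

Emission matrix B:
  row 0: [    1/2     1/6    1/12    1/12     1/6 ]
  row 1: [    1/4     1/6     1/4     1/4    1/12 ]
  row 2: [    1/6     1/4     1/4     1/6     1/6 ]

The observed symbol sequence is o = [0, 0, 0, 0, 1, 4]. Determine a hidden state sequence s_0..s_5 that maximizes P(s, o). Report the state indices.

path = [0, 0, 0, 0, 2, 0]

t=0: δ = [1.667e-01, 4.167e-02, 8.333e-02]  (obs o_0=0)
t=1: δ = [2.778e-02, 1.389e-02, 9.259e-03]  ψ = [0, 0, 0]  (obs o_1=0)
t=2: δ = [4.630e-03, 2.315e-03, 1.543e-03]  ψ = [0, 0, 0]  (obs o_2=0)
t=3: δ = [7.716e-04, 3.858e-04, 2.572e-04]  ψ = [0, 0, 0]  (obs o_3=0)
t=4: δ = [4.287e-05, 4.287e-05, 6.430e-05]  ψ = [0, 0, 0]  (obs o_4=1)
t=5: δ = [4.465e-06, 2.233e-06, 2.977e-06]  ψ = [2, 2, 1]  (obs o_5=4)
backtrack: best end state = 0; path = [0, 0, 0, 0, 2, 0]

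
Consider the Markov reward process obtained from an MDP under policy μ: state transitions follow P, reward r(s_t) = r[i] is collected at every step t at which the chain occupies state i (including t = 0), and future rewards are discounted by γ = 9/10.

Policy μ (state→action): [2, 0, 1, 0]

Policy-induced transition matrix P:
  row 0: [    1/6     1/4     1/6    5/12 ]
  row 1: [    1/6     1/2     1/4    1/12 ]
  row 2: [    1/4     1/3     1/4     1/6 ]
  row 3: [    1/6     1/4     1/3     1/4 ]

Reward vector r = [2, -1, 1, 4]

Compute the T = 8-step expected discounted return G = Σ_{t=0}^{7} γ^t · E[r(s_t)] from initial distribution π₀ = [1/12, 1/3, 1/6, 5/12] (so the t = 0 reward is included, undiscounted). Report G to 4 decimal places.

t=0: π = [0.0833, 0.3333, 0.1667, 0.4167], E[r] = 1.6667, γ^t·E[r] = 1.666667, running G = 1.666667
t=1: π = [0.1806, 0.3472, 0.2778, 0.1944], E[r] = 1.0694, γ^t·E[r] = 0.962500, running G = 2.629167
t=2: π = [0.1898, 0.3600, 0.2512, 0.1991], E[r] = 1.0671, γ^t·E[r] = 0.864375, running G = 3.493542
t=3: π = [0.1876, 0.3609, 0.2508, 0.2007], E[r] = 1.0679, γ^t·E[r] = 0.778500, running G = 4.272042
t=4: π = [0.1876, 0.3611, 0.2511, 0.2002], E[r] = 1.0660, γ^t·E[r] = 0.699374, running G = 4.971415
t=5: π = [0.1876, 0.3612, 0.2511, 0.2001], E[r] = 1.0656, γ^t·E[r] = 0.629240, running G = 5.600656
t=6: π = [0.1876, 0.3612, 0.2510, 0.2001], E[r] = 1.0656, γ^t·E[r] = 0.566288, running G = 6.166944
t=7: π = [0.1876, 0.3612, 0.2510, 0.2001], E[r] = 1.0656, γ^t·E[r] = 0.509652, running G = 6.676596

G = 6.6766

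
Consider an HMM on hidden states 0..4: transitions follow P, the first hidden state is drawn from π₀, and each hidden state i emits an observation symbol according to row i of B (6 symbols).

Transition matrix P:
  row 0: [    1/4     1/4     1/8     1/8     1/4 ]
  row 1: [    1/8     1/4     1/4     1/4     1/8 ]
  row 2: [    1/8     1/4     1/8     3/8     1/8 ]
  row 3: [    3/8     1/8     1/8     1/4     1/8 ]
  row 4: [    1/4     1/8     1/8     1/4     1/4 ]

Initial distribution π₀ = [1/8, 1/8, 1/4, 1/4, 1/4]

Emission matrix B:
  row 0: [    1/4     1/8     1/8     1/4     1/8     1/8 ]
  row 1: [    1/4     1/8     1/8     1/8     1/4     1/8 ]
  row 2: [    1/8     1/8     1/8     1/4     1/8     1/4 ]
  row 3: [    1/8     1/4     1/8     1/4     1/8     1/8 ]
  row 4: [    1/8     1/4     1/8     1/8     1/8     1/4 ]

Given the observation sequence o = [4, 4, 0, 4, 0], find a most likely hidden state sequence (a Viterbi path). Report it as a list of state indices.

t=0: δ = [1.562e-02, 3.125e-02, 3.125e-02, 3.125e-02, 3.125e-02]  (obs o_0=4)
t=1: δ = [1.465e-03, 1.953e-03, 9.766e-04, 1.465e-03, 9.766e-04]  ψ = [3, 1, 1, 2, 4]  (obs o_1=4)
t=2: δ = [1.373e-04, 1.221e-04, 6.104e-05, 6.104e-05, 4.578e-05]  ψ = [3, 1, 1, 1, 0]  (obs o_2=0)
t=3: δ = [4.292e-06, 8.583e-06, 3.815e-06, 3.815e-06, 4.292e-06]  ψ = [0, 0, 1, 1, 0]  (obs o_3=4)
t=4: δ = [3.576e-07, 5.364e-07, 2.682e-07, 2.682e-07, 1.341e-07]  ψ = [3, 1, 1, 1, 0]  (obs o_4=0)
backtrack: best end state = 1; path = [2, 3, 0, 1, 1]

path = [2, 3, 0, 1, 1]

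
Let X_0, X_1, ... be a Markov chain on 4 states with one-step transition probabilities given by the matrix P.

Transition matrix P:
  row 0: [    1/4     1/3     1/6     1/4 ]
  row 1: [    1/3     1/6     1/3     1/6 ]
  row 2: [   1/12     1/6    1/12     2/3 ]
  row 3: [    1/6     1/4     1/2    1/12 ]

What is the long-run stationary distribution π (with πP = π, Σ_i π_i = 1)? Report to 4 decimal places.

π = [0.1971, 0.2244, 0.2802, 0.2983]

Balance equations π_j = Σ_i π_i·P[i][j]:
  π_0 = 1/4·π_0 + 1/3·π_1 + 1/12·π_2 + 1/6·π_3
  π_1 = 1/3·π_0 + 1/6·π_1 + 1/6·π_2 + 1/4·π_3
  π_2 = 1/6·π_0 + 1/3·π_1 + 1/12·π_2 + 1/2·π_3
  normalize: π_0 + π_1 + π_2 + π_3 = 1
Solving the linear system gives exactly π = [152/771, 173/771, 72/257, 230/771].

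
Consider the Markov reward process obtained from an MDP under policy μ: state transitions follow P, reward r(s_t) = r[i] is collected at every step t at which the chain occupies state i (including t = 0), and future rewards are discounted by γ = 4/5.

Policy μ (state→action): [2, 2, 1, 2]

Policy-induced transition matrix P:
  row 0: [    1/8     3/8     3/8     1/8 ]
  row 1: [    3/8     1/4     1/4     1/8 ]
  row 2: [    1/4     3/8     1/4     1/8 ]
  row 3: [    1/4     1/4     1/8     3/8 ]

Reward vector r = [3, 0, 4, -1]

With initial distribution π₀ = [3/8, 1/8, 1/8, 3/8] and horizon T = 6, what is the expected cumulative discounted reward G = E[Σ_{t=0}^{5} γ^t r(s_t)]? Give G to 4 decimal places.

t=0: π = [0.3750, 0.1250, 0.1250, 0.3750], E[r] = 1.2500, γ^t·E[r] = 1.250000, running G = 1.250000
t=1: π = [0.2188, 0.3125, 0.2500, 0.2188], E[r] = 1.4375, γ^t·E[r] = 1.150000, running G = 2.400000
t=2: π = [0.2617, 0.3086, 0.2500, 0.1797], E[r] = 1.6055, γ^t·E[r] = 1.027500, running G = 3.427500
t=3: π = [0.2559, 0.3140, 0.2603, 0.1699], E[r] = 1.6387, γ^t·E[r] = 0.839000, running G = 4.266500
t=4: π = [0.2573, 0.3145, 0.2607, 0.1675], E[r] = 1.6473, γ^t·E[r] = 0.674725, running G = 4.941225
t=5: π = [0.2572, 0.3148, 0.2612, 0.1669], E[r] = 1.6495, γ^t·E[r] = 0.540505, running G = 5.481730

G = 5.4817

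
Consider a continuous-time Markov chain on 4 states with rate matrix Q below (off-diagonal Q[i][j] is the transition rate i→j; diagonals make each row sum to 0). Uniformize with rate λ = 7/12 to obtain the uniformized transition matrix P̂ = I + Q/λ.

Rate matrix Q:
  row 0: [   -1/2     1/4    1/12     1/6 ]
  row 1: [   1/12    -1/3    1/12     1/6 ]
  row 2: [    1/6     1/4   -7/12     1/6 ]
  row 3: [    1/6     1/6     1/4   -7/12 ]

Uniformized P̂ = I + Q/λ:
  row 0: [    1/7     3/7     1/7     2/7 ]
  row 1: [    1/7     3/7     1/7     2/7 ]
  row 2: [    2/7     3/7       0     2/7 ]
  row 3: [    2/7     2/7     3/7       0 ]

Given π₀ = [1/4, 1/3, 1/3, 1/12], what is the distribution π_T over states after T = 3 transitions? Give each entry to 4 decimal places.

t=0: π = [0.2500, 0.3333, 0.3333, 0.0833]
t=1: π = [0.2024, 0.4167, 0.1190, 0.2619]
t=2: π = [0.1973, 0.3912, 0.2007, 0.2109]
t=3: π = [0.2017, 0.3984, 0.1744, 0.2255]

π = [0.2017, 0.3984, 0.1744, 0.2255]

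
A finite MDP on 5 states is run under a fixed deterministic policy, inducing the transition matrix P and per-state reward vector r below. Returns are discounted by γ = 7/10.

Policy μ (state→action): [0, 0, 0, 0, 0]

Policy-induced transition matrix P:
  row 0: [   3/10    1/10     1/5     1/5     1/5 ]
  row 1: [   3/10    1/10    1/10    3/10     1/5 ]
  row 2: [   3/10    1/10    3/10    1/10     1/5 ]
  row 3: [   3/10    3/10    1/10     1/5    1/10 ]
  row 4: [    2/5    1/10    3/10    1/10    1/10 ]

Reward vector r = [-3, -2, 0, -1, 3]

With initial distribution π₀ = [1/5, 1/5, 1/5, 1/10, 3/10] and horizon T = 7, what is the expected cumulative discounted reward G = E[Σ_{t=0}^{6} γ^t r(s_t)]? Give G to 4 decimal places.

t=0: π = [0.2000, 0.2000, 0.2000, 0.1000, 0.3000], E[r] = -0.2000, γ^t·E[r] = -0.200000, running G = -0.200000
t=1: π = [0.3300, 0.1200, 0.2200, 0.1700, 0.1600], E[r] = -0.9200, γ^t·E[r] = -0.644000, running G = -0.844000
t=2: π = [0.3160, 0.1340, 0.2090, 0.1740, 0.1670], E[r] = -0.8890, γ^t·E[r] = -0.435610, running G = -1.279610
t=3: π = [0.3167, 0.1348, 0.2068, 0.1758, 0.1659], E[r] = -0.8978, γ^t·E[r] = -0.307945, running G = -1.587555
t=4: π = [0.3166, 0.1352, 0.2062, 0.1762, 0.1658], E[r] = -0.8988, γ^t·E[r] = -0.215804, running G = -1.803360
t=5: π = [0.3166, 0.1352, 0.2061, 0.1763, 0.1658], E[r] = -0.8992, γ^t·E[r] = -0.151121, running G = -1.954481
t=6: π = [0.3166, 0.1353, 0.2060, 0.1763, 0.1658], E[r] = -0.8992, γ^t·E[r] = -0.105794, running G = -2.060275

G = -2.0603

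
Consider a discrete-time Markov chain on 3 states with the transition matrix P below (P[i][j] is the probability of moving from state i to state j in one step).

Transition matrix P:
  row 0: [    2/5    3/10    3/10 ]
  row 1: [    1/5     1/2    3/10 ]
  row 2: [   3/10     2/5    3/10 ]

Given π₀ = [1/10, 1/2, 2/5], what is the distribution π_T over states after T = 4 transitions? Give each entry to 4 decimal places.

π = [0.2873, 0.4127, 0.3000]

t=0: π = [0.1000, 0.5000, 0.4000]
t=1: π = [0.2600, 0.4400, 0.3000]
t=2: π = [0.2820, 0.4180, 0.3000]
t=3: π = [0.2864, 0.4136, 0.3000]
t=4: π = [0.2873, 0.4127, 0.3000]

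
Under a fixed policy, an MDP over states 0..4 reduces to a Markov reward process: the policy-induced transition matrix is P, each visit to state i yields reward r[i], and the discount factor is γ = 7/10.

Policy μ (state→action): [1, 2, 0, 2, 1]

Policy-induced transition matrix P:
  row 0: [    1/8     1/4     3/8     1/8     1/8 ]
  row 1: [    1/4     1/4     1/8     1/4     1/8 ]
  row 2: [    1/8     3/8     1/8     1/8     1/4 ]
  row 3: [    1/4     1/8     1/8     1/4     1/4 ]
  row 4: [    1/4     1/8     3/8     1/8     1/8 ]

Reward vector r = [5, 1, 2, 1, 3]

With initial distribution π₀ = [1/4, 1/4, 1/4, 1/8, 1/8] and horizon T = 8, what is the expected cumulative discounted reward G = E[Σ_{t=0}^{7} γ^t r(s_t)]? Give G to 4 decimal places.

t=0: π = [0.2500, 0.2500, 0.2500, 0.1250, 0.1250], E[r] = 2.5000, γ^t·E[r] = 2.500000, running G = 2.500000
t=1: π = [0.1875, 0.2500, 0.2188, 0.1719, 0.1719], E[r] = 2.3125, γ^t·E[r] = 1.618750, running G = 4.118750
t=2: π = [0.1992, 0.2344, 0.2148, 0.1777, 0.1738], E[r] = 2.3594, γ^t·E[r] = 1.156094, running G = 5.274844
t=3: π = [0.1982, 0.2329, 0.2183, 0.1765, 0.1741], E[r] = 2.3594, γ^t·E[r] = 0.809266, running G = 6.084109
t=4: π = [0.1979, 0.2335, 0.2181, 0.1762, 0.1743], E[r] = 2.3585, γ^t·E[r] = 0.566281, running G = 6.650390
t=5: π = [0.1980, 0.2334, 0.2181, 0.1762, 0.1743], E[r] = 2.3586, γ^t·E[r] = 0.396414, running G = 7.046805
t=6: π = [0.1980, 0.2334, 0.2181, 0.1762, 0.1743], E[r] = 2.3586, γ^t·E[r] = 0.277487, running G = 7.324292
t=7: π = [0.1980, 0.2334, 0.2181, 0.1762, 0.1743], E[r] = 2.3586, γ^t·E[r] = 0.194241, running G = 7.518534

G = 7.5185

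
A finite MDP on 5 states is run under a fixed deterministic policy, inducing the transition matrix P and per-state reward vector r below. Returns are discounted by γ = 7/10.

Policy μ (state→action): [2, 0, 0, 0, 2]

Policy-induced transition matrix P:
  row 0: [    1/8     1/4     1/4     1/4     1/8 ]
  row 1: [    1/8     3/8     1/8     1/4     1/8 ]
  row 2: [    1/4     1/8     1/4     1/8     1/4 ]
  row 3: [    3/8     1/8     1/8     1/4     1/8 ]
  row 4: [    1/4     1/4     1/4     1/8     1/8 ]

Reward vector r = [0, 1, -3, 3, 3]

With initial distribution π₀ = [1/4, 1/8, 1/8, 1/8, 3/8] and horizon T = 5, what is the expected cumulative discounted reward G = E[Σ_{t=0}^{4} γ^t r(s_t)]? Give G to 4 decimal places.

G = 2.4047

t=0: π = [0.2500, 0.1250, 0.1250, 0.1250, 0.3750], E[r] = 1.2500, γ^t·E[r] = 1.250000, running G = 1.250000
t=1: π = [0.2188, 0.2344, 0.2188, 0.1875, 0.1406], E[r] = 0.5625, γ^t·E[r] = 0.393750, running G = 1.643750
t=2: π = [0.2168, 0.2285, 0.1973, 0.2051, 0.1523], E[r] = 0.7090, γ^t·E[r] = 0.347402, running G = 1.991152
t=3: π = [0.2200, 0.2283, 0.1958, 0.2063, 0.1497], E[r] = 0.7087, γ^t·E[r] = 0.243098, running G = 2.234250
t=4: π = [0.2198, 0.2283, 0.1957, 0.2068, 0.1495], E[r] = 0.7101, γ^t·E[r] = 0.170498, running G = 2.404749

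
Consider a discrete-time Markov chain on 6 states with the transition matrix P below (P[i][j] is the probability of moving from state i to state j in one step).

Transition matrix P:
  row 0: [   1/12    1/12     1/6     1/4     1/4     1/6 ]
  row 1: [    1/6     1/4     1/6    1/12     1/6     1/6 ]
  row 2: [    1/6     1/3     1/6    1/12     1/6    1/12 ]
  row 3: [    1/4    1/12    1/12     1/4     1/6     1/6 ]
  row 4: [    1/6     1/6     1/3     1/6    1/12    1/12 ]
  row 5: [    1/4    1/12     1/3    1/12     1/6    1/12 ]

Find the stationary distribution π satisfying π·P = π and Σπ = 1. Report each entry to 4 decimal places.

π = [0.1752, 0.1776, 0.2028, 0.1518, 0.1673, 0.1254]

Balance equations π_j = Σ_i π_i·P[i][j]:
  π_0 = 1/12·π_0 + 1/6·π_1 + 1/6·π_2 + 1/4·π_3 + 1/6·π_4 + 1/4·π_5
  π_1 = 1/12·π_0 + 1/4·π_1 + 1/3·π_2 + 1/12·π_3 + 1/6·π_4 + 1/12·π_5
  π_2 = 1/6·π_0 + 1/6·π_1 + 1/6·π_2 + 1/12·π_3 + 1/3·π_4 + 1/3·π_5
  π_3 = 1/4·π_0 + 1/12·π_1 + 1/12·π_2 + 1/4·π_3 + 1/6·π_4 + 1/12·π_5
  π_4 = 1/4·π_0 + 1/6·π_1 + 1/6·π_2 + 1/6·π_3 + 1/12·π_4 + 1/6·π_5
  normalize: π_0 + π_1 + π_2 + π_3 + π_4 + π_5 = 1
Solving the linear system gives exactly π = [46045/262867, 46678/262867, 53310/262867, 39894/262867, 43983/262867, 32957/262867].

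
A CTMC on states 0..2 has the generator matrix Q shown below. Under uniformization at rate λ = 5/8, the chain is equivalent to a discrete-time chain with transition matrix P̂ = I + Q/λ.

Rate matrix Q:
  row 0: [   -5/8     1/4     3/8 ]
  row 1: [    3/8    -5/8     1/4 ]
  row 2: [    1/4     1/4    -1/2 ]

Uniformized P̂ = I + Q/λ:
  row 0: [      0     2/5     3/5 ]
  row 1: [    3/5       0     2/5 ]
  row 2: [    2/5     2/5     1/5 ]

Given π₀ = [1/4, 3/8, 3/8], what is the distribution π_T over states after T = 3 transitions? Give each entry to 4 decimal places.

π = [0.3400, 0.2800, 0.3800]

t=0: π = [0.2500, 0.3750, 0.3750]
t=1: π = [0.3750, 0.2500, 0.3750]
t=2: π = [0.3000, 0.3000, 0.4000]
t=3: π = [0.3400, 0.2800, 0.3800]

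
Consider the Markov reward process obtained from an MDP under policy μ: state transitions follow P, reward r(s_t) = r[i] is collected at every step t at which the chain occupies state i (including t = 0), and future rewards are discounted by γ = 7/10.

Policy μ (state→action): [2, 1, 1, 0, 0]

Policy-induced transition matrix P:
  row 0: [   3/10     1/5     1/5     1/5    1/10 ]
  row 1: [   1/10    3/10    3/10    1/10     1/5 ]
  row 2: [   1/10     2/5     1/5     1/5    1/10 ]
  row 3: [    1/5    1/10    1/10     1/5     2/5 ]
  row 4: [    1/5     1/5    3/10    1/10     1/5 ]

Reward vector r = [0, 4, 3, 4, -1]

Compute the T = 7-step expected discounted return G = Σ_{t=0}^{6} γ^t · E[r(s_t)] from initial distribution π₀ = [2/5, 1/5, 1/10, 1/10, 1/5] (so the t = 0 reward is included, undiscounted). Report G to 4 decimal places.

G = 5.6592

t=0: π = [0.4000, 0.2000, 0.1000, 0.1000, 0.2000], E[r] = 1.3000, γ^t·E[r] = 1.300000, running G = 1.300000
t=1: π = [0.2100, 0.2300, 0.2300, 0.1600, 0.1700], E[r] = 2.0800, γ^t·E[r] = 1.456000, running G = 2.756000
t=2: π = [0.1750, 0.2530, 0.2240, 0.1600, 0.1880], E[r] = 2.1360, γ^t·E[r] = 1.046640, running G = 3.802640
t=3: π = [0.1698, 0.2541, 0.2281, 0.1559, 0.1921], E[r] = 2.1322, γ^t·E[r] = 0.731345, running G = 4.533985
t=4: π = [0.1688, 0.2554, 0.2290, 0.1554, 0.1914], E[r] = 2.1390, γ^t·E[r] = 0.513569, running G = 5.047554
t=5: π = [0.1684, 0.2558, 0.2291, 0.1553, 0.1913], E[r] = 2.1407, γ^t·E[r] = 0.359780, running G = 5.407333
t=6: π = [0.1683, 0.2559, 0.2292, 0.1553, 0.1913], E[r] = 2.1409, γ^t·E[r] = 0.251875, running G = 5.659208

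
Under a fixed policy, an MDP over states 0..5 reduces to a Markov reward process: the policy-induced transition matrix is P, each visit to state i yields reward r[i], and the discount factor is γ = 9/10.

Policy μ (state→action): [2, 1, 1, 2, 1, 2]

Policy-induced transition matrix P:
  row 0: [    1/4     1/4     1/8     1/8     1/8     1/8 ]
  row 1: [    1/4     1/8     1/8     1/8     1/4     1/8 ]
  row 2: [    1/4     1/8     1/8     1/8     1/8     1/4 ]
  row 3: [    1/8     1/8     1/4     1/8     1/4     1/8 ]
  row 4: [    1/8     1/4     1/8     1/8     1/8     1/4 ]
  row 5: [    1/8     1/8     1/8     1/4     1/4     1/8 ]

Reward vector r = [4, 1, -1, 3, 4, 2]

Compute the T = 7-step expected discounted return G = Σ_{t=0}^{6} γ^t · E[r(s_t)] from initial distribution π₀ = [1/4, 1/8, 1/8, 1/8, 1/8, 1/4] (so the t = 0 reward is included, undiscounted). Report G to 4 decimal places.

t=0: π = [0.2500, 0.1250, 0.1250, 0.1250, 0.1250, 0.2500], E[r] = 2.3750, γ^t·E[r] = 2.375000, running G = 2.375000
t=1: π = [0.1875, 0.1719, 0.1406, 0.1563, 0.1875, 0.1563], E[r] = 2.3125, γ^t·E[r] = 2.081250, running G = 4.456250
t=2: π = [0.1875, 0.1719, 0.1445, 0.1445, 0.1855, 0.1660], E[r] = 2.2852, γ^t·E[r] = 1.850977, running G = 6.307227
t=3: π = [0.1880, 0.1716, 0.1431, 0.1458, 0.1853, 0.1663], E[r] = 2.2915, γ^t·E[r] = 1.670506, running G = 7.977733
t=4: π = [0.1878, 0.1717, 0.1432, 0.1458, 0.1855, 0.1660], E[r] = 2.2910, γ^t·E[r] = 1.503155, running G = 9.480888
t=5: π = [0.1878, 0.1717, 0.1432, 0.1458, 0.1854, 0.1661], E[r] = 2.2910, γ^t·E[r] = 1.352799, running G = 10.833688
t=6: π = [0.1878, 0.1717, 0.1432, 0.1458, 0.1854, 0.1661], E[r] = 2.2910, γ^t·E[r] = 1.217531, running G = 12.051218

G = 12.0512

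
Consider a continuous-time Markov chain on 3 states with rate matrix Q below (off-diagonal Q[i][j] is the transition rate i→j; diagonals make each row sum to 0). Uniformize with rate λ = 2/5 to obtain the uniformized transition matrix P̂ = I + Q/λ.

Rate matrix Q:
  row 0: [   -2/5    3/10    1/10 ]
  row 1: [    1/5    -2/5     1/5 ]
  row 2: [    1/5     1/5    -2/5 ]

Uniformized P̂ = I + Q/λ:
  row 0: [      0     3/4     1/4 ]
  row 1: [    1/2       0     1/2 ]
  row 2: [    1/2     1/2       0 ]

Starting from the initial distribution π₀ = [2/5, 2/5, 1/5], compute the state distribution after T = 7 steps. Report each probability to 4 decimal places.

π = [0.3328, 0.3906, 0.2766]

t=0: π = [0.4000, 0.4000, 0.2000]
t=1: π = [0.3000, 0.4000, 0.3000]
t=2: π = [0.3500, 0.3750, 0.2750]
t=3: π = [0.3250, 0.4000, 0.2750]
t=4: π = [0.3375, 0.3813, 0.2813]
t=5: π = [0.3313, 0.3938, 0.2750]
t=6: π = [0.3344, 0.3859, 0.2797]
t=7: π = [0.3328, 0.3906, 0.2766]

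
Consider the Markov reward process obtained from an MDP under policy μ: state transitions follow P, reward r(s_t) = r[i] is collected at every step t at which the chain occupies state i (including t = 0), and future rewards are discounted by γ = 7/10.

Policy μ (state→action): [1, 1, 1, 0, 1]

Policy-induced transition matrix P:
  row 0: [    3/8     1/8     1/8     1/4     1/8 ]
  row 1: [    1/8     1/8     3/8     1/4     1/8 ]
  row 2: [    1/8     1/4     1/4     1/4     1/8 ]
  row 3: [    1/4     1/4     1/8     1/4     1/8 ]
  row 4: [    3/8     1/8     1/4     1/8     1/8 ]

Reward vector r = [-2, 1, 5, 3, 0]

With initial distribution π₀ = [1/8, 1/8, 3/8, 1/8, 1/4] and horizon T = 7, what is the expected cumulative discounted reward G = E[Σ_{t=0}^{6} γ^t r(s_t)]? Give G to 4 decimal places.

t=0: π = [0.1250, 0.1250, 0.3750, 0.1250, 0.2500], E[r] = 2.1250, γ^t·E[r] = 2.125000, running G = 2.125000
t=1: π = [0.2344, 0.1875, 0.2344, 0.2188, 0.1250], E[r] = 1.5469, γ^t·E[r] = 1.082813, running G = 3.207813
t=2: π = [0.2422, 0.1816, 0.2168, 0.2344, 0.1250], E[r] = 1.4844, γ^t·E[r] = 0.727344, running G = 3.935156
t=3: π = [0.2461, 0.1814, 0.2131, 0.2344, 0.1250], E[r] = 1.4580, γ^t·E[r] = 0.500097, running G = 4.435253
t=4: π = [0.2471, 0.1809, 0.2126, 0.2344, 0.1250], E[r] = 1.4530, γ^t·E[r] = 0.348866, running G = 4.784119
t=5: π = [0.2473, 0.1809, 0.2124, 0.2344, 0.1250], E[r] = 1.4516, γ^t·E[r] = 0.243963, running G = 5.028082
t=6: π = [0.2474, 0.1809, 0.2124, 0.2344, 0.1250], E[r] = 1.4512, γ^t·E[r] = 0.170734, running G = 5.198816

G = 5.1988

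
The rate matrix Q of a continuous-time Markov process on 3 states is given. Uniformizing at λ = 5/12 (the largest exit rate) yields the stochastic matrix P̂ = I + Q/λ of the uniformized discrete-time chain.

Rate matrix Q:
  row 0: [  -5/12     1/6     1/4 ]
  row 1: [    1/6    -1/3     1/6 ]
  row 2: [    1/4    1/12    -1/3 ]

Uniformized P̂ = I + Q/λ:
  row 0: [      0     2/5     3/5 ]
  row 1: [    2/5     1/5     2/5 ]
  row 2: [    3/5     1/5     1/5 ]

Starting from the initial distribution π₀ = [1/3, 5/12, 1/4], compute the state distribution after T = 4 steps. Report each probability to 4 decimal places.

t=0: π = [0.3333, 0.4167, 0.2500]
t=1: π = [0.3167, 0.2667, 0.4167]
t=2: π = [0.3567, 0.2633, 0.3800]
t=3: π = [0.3333, 0.2713, 0.3953]
t=4: π = [0.3457, 0.2667, 0.3876]

π = [0.3457, 0.2667, 0.3876]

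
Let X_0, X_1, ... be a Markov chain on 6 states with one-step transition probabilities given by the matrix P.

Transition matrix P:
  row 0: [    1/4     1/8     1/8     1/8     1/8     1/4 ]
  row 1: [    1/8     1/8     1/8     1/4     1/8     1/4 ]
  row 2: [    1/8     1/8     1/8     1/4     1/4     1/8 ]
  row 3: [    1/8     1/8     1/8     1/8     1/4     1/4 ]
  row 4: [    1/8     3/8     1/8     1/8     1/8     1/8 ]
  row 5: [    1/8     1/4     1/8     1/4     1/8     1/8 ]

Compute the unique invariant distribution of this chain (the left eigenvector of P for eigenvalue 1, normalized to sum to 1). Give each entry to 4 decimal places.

Balance equations π_j = Σ_i π_i·P[i][j]:
  π_0 = 1/4·π_0 + 1/8·π_1 + 1/8·π_2 + 1/8·π_3 + 1/8·π_4 + 1/8·π_5
  π_1 = 1/8·π_0 + 1/8·π_1 + 1/8·π_2 + 1/8·π_3 + 3/8·π_4 + 1/4·π_5
  π_2 = 1/8·π_0 + 1/8·π_1 + 1/8·π_2 + 1/8·π_3 + 1/8·π_4 + 1/8·π_5
  π_3 = 1/8·π_0 + 1/4·π_1 + 1/4·π_2 + 1/8·π_3 + 1/8·π_4 + 1/4·π_5
  π_4 = 1/8·π_0 + 1/8·π_1 + 1/4·π_2 + 1/4·π_3 + 1/8·π_4 + 1/8·π_5
  normalize: π_0 + π_1 + π_2 + π_3 + π_4 + π_5 = 1
Solving the linear system gives exactly π = [1/7, 6983/36792, 1/8, 769/4088, 671/4088, 3497/18396].

π = [0.1429, 0.1898, 0.1250, 0.1881, 0.1641, 0.1901]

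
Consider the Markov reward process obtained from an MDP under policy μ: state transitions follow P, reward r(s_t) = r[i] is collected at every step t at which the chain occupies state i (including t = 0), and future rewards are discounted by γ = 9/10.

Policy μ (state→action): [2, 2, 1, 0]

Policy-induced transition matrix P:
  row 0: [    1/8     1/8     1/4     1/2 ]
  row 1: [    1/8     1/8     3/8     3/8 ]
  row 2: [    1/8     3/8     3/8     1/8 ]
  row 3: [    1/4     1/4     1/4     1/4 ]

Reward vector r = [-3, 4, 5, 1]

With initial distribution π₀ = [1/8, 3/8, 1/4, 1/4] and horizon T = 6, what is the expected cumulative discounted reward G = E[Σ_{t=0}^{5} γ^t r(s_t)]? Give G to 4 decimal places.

G = 11.3066

t=0: π = [0.1250, 0.3750, 0.2500, 0.2500], E[r] = 2.6250, γ^t·E[r] = 2.625000, running G = 2.625000
t=1: π = [0.1563, 0.2188, 0.3281, 0.2969], E[r] = 2.3438, γ^t·E[r] = 2.109375, running G = 4.734375
t=2: π = [0.1621, 0.2441, 0.3184, 0.2754], E[r] = 2.3574, γ^t·E[r] = 1.909512, running G = 6.643887
t=3: π = [0.1594, 0.2390, 0.3203, 0.2813], E[r] = 2.3606, γ^t·E[r] = 1.720874, running G = 8.364761
t=4: π = [0.1602, 0.2402, 0.3199, 0.2797], E[r] = 2.3597, γ^t·E[r] = 1.548226, running G = 9.912987
t=5: π = [0.1600, 0.2399, 0.3200, 0.2801], E[r] = 2.3601, γ^t·E[r] = 1.393586, running G = 11.306573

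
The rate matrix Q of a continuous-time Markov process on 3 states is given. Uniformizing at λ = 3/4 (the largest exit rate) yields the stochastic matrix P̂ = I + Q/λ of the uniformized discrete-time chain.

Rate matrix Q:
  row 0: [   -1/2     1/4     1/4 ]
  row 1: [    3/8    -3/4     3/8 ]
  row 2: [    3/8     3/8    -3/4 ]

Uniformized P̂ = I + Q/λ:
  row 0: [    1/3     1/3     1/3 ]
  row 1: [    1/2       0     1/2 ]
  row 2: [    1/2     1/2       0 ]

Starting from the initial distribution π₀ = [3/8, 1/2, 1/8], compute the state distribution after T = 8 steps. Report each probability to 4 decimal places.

t=0: π = [0.3750, 0.5000, 0.1250]
t=1: π = [0.4375, 0.1875, 0.3750]
t=2: π = [0.4271, 0.3333, 0.2396]
t=3: π = [0.4288, 0.2622, 0.3090]
t=4: π = [0.4285, 0.2975, 0.2740]
t=5: π = [0.4286, 0.2799, 0.2916]
t=6: π = [0.4286, 0.2886, 0.2828]
t=7: π = [0.4286, 0.2842, 0.2872]
t=8: π = [0.4286, 0.2864, 0.2850]

π = [0.4286, 0.2864, 0.2850]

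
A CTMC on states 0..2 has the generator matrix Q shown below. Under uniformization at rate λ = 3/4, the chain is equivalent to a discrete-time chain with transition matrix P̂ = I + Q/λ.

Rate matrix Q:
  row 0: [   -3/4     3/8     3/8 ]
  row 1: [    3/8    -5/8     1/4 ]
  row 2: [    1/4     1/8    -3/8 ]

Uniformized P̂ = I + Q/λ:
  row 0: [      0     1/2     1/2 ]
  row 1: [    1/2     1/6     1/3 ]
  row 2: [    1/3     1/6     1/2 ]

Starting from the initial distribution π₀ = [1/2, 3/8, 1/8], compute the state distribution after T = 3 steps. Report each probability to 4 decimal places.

π = [0.2697, 0.2708, 0.4595]

t=0: π = [0.5000, 0.3750, 0.1250]
t=1: π = [0.2292, 0.3333, 0.4375]
t=2: π = [0.3125, 0.2431, 0.4444]
t=3: π = [0.2697, 0.2708, 0.4595]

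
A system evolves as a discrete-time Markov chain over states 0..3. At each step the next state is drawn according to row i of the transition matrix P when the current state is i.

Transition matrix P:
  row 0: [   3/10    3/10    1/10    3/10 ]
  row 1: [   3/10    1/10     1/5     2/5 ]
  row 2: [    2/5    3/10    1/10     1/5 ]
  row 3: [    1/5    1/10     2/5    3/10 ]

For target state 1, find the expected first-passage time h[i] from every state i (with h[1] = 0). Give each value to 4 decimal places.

h = [4.1036, 0.0000, 4.0239, 4.9004]

First-step conditioning: h[1] = 0; for i ≠ 1, h[i] = 1 + Σ_k P[i][k]·h[k].
  h[0] = 1 + 3/10·h[0] + 1/10·h[2] + 3/10·h[3]
  h[2] = 1 + 2/5·h[0] + 1/10·h[2] + 1/5·h[3]
  h[3] = 1 + 1/5·h[0] + 2/5·h[2] + 3/10·h[3]
Solving the 3×3 linear system over states ≠ 1 gives exactly h = [1030/251, 0, 1010/251, 1230/251] (h[1] = 0 is the target).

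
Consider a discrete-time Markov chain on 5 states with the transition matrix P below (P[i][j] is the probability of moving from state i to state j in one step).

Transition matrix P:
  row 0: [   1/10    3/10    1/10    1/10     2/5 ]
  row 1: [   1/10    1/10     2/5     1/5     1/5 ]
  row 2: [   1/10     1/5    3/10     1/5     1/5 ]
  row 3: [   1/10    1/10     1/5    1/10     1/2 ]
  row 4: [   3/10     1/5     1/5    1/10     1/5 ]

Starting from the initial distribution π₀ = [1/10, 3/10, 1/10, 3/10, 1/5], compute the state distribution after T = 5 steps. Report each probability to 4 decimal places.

t=0: π = [0.1000, 0.3000, 0.1000, 0.3000, 0.2000]
t=1: π = [0.1400, 0.1500, 0.2600, 0.1400, 0.3100]
t=2: π = [0.1620, 0.1850, 0.2420, 0.1410, 0.2700]
t=3: π = [0.1540, 0.1836, 0.2450, 0.1427, 0.2747]
t=4: π = [0.1549, 0.1828, 0.2458, 0.1429, 0.2736]
t=5: π = [0.1547, 0.1829, 0.2456, 0.1429, 0.2738]

π = [0.1547, 0.1829, 0.2456, 0.1429, 0.2738]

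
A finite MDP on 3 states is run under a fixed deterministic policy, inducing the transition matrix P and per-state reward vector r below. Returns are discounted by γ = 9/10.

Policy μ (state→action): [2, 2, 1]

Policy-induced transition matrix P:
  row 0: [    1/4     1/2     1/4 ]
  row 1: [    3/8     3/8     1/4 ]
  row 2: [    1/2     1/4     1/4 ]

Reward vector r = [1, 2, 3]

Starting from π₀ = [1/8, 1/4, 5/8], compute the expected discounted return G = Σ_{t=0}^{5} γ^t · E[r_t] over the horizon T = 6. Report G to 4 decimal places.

t=0: π = [0.1250, 0.2500, 0.6250], E[r] = 2.5000, γ^t·E[r] = 2.500000, running G = 2.500000
t=1: π = [0.4375, 0.3125, 0.2500], E[r] = 1.8125, γ^t·E[r] = 1.631250, running G = 4.131250
t=2: π = [0.3516, 0.3984, 0.2500], E[r] = 1.8984, γ^t·E[r] = 1.537734, running G = 5.668984
t=3: π = [0.3623, 0.3877, 0.2500], E[r] = 1.8877, γ^t·E[r] = 1.376130, running G = 7.045114
t=4: π = [0.3610, 0.3890, 0.2500], E[r] = 1.8890, γ^t·E[r] = 1.239398, running G = 8.284512
t=5: π = [0.3611, 0.3889, 0.2500], E[r] = 1.8889, γ^t·E[r] = 1.115359, running G = 9.399871

G = 9.3999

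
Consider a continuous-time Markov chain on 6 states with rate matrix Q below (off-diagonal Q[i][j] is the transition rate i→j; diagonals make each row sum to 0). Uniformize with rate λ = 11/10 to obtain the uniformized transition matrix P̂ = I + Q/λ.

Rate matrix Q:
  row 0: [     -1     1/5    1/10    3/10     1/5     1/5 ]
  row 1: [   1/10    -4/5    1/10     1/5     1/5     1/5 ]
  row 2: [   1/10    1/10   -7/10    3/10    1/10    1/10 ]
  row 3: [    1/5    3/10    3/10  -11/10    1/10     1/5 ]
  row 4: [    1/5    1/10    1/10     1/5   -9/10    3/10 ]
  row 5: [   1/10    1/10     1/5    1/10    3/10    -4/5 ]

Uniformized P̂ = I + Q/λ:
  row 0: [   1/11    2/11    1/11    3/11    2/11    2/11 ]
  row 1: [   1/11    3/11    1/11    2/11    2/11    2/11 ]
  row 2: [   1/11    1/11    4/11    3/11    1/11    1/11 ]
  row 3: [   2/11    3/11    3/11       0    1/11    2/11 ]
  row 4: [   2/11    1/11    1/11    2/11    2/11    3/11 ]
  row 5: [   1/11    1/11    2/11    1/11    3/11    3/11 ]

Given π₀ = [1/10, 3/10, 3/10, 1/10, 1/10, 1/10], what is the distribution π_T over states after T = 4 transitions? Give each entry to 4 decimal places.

t=0: π = [0.1000, 0.3000, 0.3000, 0.1000, 0.1000, 0.1000]
t=1: π = [0.1091, 0.1727, 0.2000, 0.1909, 0.1545, 0.1727]
t=2: π = [0.1223, 0.1669, 0.1959, 0.1595, 0.1620, 0.1934]
t=3: π = [0.1201, 0.1614, 0.1909, 0.1642, 0.1671, 0.1963]
t=4: π = [0.1210, 0.1610, 0.1907, 0.1624, 0.1674, 0.1975]

π = [0.1210, 0.1610, 0.1907, 0.1624, 0.1674, 0.1975]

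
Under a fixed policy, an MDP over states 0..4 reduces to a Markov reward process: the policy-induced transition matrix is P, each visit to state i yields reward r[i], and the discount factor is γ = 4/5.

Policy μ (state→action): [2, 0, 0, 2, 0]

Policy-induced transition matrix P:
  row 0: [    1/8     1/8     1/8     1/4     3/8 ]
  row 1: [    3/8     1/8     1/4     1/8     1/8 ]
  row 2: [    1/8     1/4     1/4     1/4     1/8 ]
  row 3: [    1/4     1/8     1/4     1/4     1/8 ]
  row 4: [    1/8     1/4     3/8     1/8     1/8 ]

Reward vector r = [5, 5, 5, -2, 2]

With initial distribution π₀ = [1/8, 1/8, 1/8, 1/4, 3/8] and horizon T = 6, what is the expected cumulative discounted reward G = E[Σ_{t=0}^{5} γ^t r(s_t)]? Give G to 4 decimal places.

G = 10.4352

t=0: π = [0.1250, 0.1250, 0.1250, 0.2500, 0.3750], E[r] = 2.1250, γ^t·E[r] = 2.125000, running G = 2.125000
t=1: π = [0.1875, 0.1875, 0.2813, 0.1875, 0.1563], E[r] = 3.2188, γ^t·E[r] = 2.575000, running G = 4.700000
t=2: π = [0.1953, 0.1797, 0.2461, 0.2070, 0.1719], E[r] = 3.0352, γ^t·E[r] = 1.942500, running G = 6.642500
t=3: π = [0.1958, 0.1772, 0.2471, 0.2061, 0.1738], E[r] = 3.0361, γ^t·E[r] = 1.554500, running G = 8.197000
t=4: π = [0.1951, 0.1776, 0.2473, 0.2061, 0.1740], E[r] = 3.0353, γ^t·E[r] = 1.243275, running G = 9.440275
t=5: π = [0.1952, 0.1777, 0.2474, 0.2061, 0.1738], E[r] = 3.0363, γ^t·E[r] = 0.994940, running G = 10.435215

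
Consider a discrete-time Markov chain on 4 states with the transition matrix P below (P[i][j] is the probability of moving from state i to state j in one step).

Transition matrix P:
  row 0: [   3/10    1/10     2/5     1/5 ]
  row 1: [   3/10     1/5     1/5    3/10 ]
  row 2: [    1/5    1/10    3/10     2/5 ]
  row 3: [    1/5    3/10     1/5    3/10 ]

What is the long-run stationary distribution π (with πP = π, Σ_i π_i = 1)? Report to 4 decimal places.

π = [0.2421, 0.1785, 0.2760, 0.3034]

Balance equations π_j = Σ_i π_i·P[i][j]:
  π_0 = 3/10·π_0 + 3/10·π_1 + 1/5·π_2 + 1/5·π_3
  π_1 = 1/10·π_0 + 1/5·π_1 + 1/10·π_2 + 3/10·π_3
  π_2 = 2/5·π_0 + 1/5·π_1 + 3/10·π_2 + 1/5·π_3
  normalize: π_0 + π_1 + π_2 + π_3 = 1
Solving the linear system gives exactly π = [221/913, 163/913, 252/913, 277/913].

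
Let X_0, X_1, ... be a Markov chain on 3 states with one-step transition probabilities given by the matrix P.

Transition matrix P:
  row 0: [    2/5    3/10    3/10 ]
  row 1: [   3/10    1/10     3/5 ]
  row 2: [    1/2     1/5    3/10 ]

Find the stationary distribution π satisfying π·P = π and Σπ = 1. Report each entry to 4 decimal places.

π = [0.4146, 0.2195, 0.3659]

Balance equations π_j = Σ_i π_i·P[i][j]:
  π_0 = 2/5·π_0 + 3/10·π_1 + 1/2·π_2
  π_1 = 3/10·π_0 + 1/10·π_1 + 1/5·π_2
  normalize: π_0 + π_1 + π_2 = 1
Solving the linear system gives exactly π = [17/41, 9/41, 15/41].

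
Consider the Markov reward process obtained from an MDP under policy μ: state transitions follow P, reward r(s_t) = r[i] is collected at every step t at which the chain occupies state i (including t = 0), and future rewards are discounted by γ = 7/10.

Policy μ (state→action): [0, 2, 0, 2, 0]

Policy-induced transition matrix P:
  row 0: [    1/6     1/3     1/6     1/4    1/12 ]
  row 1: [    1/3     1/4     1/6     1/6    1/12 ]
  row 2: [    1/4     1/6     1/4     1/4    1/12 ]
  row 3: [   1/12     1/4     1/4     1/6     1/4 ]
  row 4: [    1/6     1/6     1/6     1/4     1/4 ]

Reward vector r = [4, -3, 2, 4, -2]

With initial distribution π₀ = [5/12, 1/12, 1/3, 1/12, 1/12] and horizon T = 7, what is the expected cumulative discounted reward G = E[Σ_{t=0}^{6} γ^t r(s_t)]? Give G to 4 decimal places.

t=0: π = [0.4167, 0.0833, 0.3333, 0.0833, 0.0833], E[r] = 2.2500, γ^t·E[r] = 2.250000, running G = 2.250000
t=1: π = [0.2014, 0.2500, 0.2014, 0.2361, 0.1111], E[r] = 1.1806, γ^t·E[r] = 0.826389, running G = 3.076389
t=2: π = [0.2054, 0.2407, 0.2031, 0.2095, 0.1412], E[r] = 1.0613, γ^t·E[r] = 0.520058, running G = 3.596447
t=3: π = [0.2063, 0.2384, 0.2011, 0.2125, 0.1418], E[r] = 1.0782, γ^t·E[r] = 0.369830, running G = 3.966277
t=4: π = [0.2055, 0.2386, 0.2011, 0.2124, 0.1424], E[r] = 1.0731, γ^t·E[r] = 0.257663, running G = 4.223940
t=5: π = [0.2055, 0.2385, 0.2011, 0.2124, 0.1425], E[r] = 1.0735, γ^t·E[r] = 0.180418, running G = 4.404358
t=6: π = [0.2055, 0.2385, 0.2011, 0.2124, 0.1425], E[r] = 1.0734, γ^t·E[r] = 0.126287, running G = 4.530645

G = 4.5306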